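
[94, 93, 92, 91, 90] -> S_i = 94 + -1*i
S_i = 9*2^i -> [9, 18, 36, 72, 144]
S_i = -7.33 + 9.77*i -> [-7.33, 2.44, 12.21, 21.98, 31.75]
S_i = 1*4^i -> [1, 4, 16, 64, 256]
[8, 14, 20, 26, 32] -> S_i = 8 + 6*i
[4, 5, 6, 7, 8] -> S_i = 4 + 1*i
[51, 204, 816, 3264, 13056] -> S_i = 51*4^i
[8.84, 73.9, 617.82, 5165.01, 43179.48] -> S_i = 8.84*8.36^i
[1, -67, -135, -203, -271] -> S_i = 1 + -68*i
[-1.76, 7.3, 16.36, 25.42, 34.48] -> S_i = -1.76 + 9.06*i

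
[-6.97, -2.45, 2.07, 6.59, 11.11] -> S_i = -6.97 + 4.52*i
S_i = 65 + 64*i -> [65, 129, 193, 257, 321]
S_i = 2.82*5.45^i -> [2.82, 15.37, 83.76, 456.5, 2487.91]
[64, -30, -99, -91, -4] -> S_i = Random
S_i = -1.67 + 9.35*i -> [-1.67, 7.68, 17.03, 26.38, 35.73]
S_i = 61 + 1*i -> [61, 62, 63, 64, 65]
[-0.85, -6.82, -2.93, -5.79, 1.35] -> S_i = Random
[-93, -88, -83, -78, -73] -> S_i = -93 + 5*i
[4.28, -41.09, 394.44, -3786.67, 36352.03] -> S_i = 4.28*(-9.60)^i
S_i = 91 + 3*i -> [91, 94, 97, 100, 103]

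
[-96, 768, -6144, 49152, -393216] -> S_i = -96*-8^i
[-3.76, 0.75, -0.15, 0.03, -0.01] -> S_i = -3.76*(-0.20)^i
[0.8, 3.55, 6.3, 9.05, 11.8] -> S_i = 0.80 + 2.75*i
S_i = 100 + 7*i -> [100, 107, 114, 121, 128]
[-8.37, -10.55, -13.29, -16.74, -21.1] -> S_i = -8.37*1.26^i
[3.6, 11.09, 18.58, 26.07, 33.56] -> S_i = 3.60 + 7.49*i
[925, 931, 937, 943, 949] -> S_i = 925 + 6*i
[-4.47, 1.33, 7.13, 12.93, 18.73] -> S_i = -4.47 + 5.80*i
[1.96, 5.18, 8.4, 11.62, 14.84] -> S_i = 1.96 + 3.22*i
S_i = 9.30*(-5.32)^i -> [9.3, -49.48, 263.21, -1400.29, 7449.54]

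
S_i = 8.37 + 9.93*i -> [8.37, 18.3, 28.23, 38.16, 48.09]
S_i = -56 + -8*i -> [-56, -64, -72, -80, -88]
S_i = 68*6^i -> [68, 408, 2448, 14688, 88128]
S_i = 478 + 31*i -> [478, 509, 540, 571, 602]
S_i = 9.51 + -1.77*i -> [9.51, 7.74, 5.97, 4.2, 2.43]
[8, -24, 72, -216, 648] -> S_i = 8*-3^i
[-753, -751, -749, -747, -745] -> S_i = -753 + 2*i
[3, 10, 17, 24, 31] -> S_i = 3 + 7*i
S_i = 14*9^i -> [14, 126, 1134, 10206, 91854]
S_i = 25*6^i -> [25, 150, 900, 5400, 32400]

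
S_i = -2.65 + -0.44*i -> [-2.65, -3.09, -3.53, -3.97, -4.41]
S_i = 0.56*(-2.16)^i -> [0.56, -1.21, 2.61, -5.64, 12.19]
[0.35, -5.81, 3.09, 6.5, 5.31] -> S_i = Random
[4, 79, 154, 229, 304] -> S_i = 4 + 75*i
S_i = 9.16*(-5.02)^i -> [9.16, -45.98, 230.84, -1158.8, 5817.15]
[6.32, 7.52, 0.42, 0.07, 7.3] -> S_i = Random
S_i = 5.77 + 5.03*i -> [5.77, 10.8, 15.83, 20.86, 25.89]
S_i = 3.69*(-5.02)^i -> [3.69, -18.52, 92.99, -466.81, 2343.37]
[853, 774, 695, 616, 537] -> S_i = 853 + -79*i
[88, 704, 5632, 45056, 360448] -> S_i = 88*8^i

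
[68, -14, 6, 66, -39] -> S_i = Random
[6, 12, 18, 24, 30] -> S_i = 6 + 6*i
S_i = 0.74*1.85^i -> [0.74, 1.37, 2.53, 4.69, 8.67]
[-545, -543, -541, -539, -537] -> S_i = -545 + 2*i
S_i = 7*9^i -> [7, 63, 567, 5103, 45927]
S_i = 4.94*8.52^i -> [4.94, 42.09, 358.6, 3055.24, 26030.67]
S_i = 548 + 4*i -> [548, 552, 556, 560, 564]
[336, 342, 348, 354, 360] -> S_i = 336 + 6*i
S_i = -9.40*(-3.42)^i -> [-9.4, 32.15, -109.95, 376.02, -1285.97]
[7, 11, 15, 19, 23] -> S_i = 7 + 4*i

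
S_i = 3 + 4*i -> [3, 7, 11, 15, 19]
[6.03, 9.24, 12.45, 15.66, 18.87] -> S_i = 6.03 + 3.21*i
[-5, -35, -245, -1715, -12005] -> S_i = -5*7^i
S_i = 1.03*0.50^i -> [1.03, 0.52, 0.26, 0.13, 0.06]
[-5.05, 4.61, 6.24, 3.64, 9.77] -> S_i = Random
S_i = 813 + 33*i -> [813, 846, 879, 912, 945]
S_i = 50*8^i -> [50, 400, 3200, 25600, 204800]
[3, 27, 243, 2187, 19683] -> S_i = 3*9^i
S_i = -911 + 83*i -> [-911, -828, -745, -662, -579]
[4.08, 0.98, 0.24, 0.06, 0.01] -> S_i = 4.08*0.24^i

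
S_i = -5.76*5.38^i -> [-5.76, -30.99, -166.72, -896.95, -4825.6]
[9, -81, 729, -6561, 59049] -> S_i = 9*-9^i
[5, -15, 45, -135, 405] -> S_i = 5*-3^i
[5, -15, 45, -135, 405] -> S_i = 5*-3^i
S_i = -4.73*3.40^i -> [-4.73, -16.08, -54.68, -185.91, -632.09]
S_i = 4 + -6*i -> [4, -2, -8, -14, -20]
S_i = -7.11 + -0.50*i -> [-7.11, -7.61, -8.11, -8.61, -9.11]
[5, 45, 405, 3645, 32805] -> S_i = 5*9^i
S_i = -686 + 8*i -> [-686, -678, -670, -662, -654]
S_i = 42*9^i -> [42, 378, 3402, 30618, 275562]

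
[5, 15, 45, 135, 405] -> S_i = 5*3^i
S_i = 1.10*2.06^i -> [1.1, 2.27, 4.67, 9.62, 19.81]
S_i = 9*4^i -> [9, 36, 144, 576, 2304]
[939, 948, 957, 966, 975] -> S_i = 939 + 9*i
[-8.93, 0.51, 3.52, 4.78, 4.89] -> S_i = Random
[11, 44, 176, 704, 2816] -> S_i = 11*4^i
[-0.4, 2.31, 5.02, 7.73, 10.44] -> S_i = -0.40 + 2.71*i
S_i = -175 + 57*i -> [-175, -118, -61, -4, 53]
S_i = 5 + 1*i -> [5, 6, 7, 8, 9]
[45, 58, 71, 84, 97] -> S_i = 45 + 13*i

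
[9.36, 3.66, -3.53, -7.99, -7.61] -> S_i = Random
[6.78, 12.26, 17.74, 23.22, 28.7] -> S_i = 6.78 + 5.48*i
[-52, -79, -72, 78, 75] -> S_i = Random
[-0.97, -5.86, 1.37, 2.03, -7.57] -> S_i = Random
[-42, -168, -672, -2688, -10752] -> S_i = -42*4^i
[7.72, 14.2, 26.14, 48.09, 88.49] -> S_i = 7.72*1.84^i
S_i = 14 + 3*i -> [14, 17, 20, 23, 26]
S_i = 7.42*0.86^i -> [7.42, 6.38, 5.49, 4.72, 4.06]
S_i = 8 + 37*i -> [8, 45, 82, 119, 156]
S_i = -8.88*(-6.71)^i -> [-8.88, 59.58, -399.81, 2682.75, -18001.27]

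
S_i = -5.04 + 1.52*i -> [-5.04, -3.52, -2.0, -0.48, 1.04]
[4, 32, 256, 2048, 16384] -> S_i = 4*8^i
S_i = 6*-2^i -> [6, -12, 24, -48, 96]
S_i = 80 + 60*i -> [80, 140, 200, 260, 320]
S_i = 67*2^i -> [67, 134, 268, 536, 1072]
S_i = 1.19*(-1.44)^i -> [1.19, -1.71, 2.47, -3.55, 5.12]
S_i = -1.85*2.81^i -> [-1.85, -5.2, -14.61, -41.05, -115.34]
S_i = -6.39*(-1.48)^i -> [-6.39, 9.46, -14.0, 20.72, -30.66]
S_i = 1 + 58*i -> [1, 59, 117, 175, 233]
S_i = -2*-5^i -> [-2, 10, -50, 250, -1250]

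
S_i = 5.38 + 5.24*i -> [5.38, 10.62, 15.86, 21.1, 26.34]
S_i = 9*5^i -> [9, 45, 225, 1125, 5625]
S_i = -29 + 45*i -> [-29, 16, 61, 106, 151]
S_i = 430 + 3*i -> [430, 433, 436, 439, 442]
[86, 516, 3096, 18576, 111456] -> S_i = 86*6^i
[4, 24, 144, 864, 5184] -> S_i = 4*6^i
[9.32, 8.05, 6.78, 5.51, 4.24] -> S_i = 9.32 + -1.27*i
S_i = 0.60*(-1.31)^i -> [0.6, -0.79, 1.03, -1.35, 1.77]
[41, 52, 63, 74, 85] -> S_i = 41 + 11*i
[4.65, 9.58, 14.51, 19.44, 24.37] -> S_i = 4.65 + 4.93*i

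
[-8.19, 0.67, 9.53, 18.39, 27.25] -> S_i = -8.19 + 8.86*i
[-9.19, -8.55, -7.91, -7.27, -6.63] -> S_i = -9.19 + 0.64*i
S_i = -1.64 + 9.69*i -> [-1.64, 8.05, 17.74, 27.43, 37.12]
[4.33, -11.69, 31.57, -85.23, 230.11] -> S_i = 4.33*(-2.70)^i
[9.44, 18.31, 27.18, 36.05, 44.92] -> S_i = 9.44 + 8.87*i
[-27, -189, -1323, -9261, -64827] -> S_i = -27*7^i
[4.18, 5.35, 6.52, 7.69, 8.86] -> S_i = 4.18 + 1.17*i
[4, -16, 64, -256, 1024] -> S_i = 4*-4^i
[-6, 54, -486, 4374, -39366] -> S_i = -6*-9^i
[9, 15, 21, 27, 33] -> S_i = 9 + 6*i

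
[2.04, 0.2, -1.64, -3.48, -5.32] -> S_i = 2.04 + -1.84*i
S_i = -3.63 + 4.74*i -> [-3.63, 1.11, 5.85, 10.59, 15.33]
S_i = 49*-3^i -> [49, -147, 441, -1323, 3969]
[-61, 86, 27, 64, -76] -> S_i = Random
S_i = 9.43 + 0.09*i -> [9.43, 9.52, 9.61, 9.7, 9.79]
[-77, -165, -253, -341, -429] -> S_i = -77 + -88*i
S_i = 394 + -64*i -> [394, 330, 266, 202, 138]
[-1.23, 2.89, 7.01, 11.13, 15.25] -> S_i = -1.23 + 4.12*i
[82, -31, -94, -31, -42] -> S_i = Random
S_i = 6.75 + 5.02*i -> [6.75, 11.77, 16.79, 21.81, 26.83]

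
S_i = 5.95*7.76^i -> [5.95, 46.17, 358.29, 2780.37, 21575.65]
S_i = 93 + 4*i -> [93, 97, 101, 105, 109]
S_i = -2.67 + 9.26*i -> [-2.67, 6.59, 15.85, 25.11, 34.37]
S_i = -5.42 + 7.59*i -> [-5.42, 2.17, 9.76, 17.35, 24.94]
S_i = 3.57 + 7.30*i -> [3.57, 10.87, 18.17, 25.47, 32.77]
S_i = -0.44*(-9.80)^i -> [-0.44, 4.31, -42.26, 414.12, -4058.42]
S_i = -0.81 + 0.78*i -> [-0.81, -0.03, 0.75, 1.53, 2.31]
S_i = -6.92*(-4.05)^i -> [-6.92, 28.03, -113.51, 459.7, -1861.77]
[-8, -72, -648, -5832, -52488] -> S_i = -8*9^i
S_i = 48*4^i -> [48, 192, 768, 3072, 12288]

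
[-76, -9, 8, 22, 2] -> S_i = Random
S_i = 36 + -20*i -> [36, 16, -4, -24, -44]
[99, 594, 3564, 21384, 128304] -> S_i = 99*6^i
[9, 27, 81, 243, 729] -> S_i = 9*3^i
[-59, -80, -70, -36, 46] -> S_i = Random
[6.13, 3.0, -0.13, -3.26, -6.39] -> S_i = 6.13 + -3.13*i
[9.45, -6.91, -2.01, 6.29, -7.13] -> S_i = Random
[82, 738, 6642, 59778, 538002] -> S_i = 82*9^i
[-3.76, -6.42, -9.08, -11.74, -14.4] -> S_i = -3.76 + -2.66*i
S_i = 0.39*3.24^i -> [0.39, 1.26, 4.09, 13.26, 42.98]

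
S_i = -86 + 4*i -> [-86, -82, -78, -74, -70]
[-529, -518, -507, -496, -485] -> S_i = -529 + 11*i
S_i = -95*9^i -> [-95, -855, -7695, -69255, -623295]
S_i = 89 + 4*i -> [89, 93, 97, 101, 105]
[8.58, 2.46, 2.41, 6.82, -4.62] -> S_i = Random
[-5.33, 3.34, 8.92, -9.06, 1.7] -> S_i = Random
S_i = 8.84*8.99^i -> [8.84, 79.47, 714.45, 6422.9, 57741.89]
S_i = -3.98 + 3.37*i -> [-3.98, -0.61, 2.76, 6.13, 9.5]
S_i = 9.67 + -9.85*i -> [9.67, -0.18, -10.03, -19.88, -29.73]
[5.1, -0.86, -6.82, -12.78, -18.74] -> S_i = 5.10 + -5.96*i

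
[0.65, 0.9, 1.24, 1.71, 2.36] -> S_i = 0.65*1.38^i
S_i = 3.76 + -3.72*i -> [3.76, 0.04, -3.68, -7.4, -11.12]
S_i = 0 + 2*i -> [0, 2, 4, 6, 8]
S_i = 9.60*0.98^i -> [9.6, 9.41, 9.22, 9.04, 8.85]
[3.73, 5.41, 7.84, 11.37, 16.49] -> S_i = 3.73*1.45^i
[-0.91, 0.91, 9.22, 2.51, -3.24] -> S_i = Random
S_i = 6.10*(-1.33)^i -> [6.1, -8.11, 10.79, -14.35, 19.09]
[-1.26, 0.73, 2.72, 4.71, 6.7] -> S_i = -1.26 + 1.99*i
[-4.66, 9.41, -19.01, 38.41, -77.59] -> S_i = -4.66*(-2.02)^i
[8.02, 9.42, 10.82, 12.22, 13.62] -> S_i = 8.02 + 1.40*i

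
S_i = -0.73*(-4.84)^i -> [-0.73, 3.53, -17.1, 82.77, -400.59]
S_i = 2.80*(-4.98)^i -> [2.8, -13.94, 69.44, -345.82, 1722.17]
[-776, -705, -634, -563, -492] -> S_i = -776 + 71*i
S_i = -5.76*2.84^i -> [-5.76, -16.36, -46.46, -131.94, -374.71]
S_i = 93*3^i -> [93, 279, 837, 2511, 7533]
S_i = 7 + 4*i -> [7, 11, 15, 19, 23]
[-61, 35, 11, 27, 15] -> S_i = Random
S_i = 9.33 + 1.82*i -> [9.33, 11.15, 12.97, 14.79, 16.61]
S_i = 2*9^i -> [2, 18, 162, 1458, 13122]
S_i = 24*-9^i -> [24, -216, 1944, -17496, 157464]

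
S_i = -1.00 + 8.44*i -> [-1.0, 7.44, 15.88, 24.32, 32.76]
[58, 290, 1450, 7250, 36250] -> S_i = 58*5^i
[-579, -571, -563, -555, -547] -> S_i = -579 + 8*i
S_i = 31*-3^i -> [31, -93, 279, -837, 2511]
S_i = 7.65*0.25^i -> [7.65, 1.91, 0.48, 0.12, 0.03]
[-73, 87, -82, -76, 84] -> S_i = Random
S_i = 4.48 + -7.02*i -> [4.48, -2.54, -9.56, -16.58, -23.6]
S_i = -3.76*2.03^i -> [-3.76, -7.63, -15.49, -31.45, -63.85]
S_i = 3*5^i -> [3, 15, 75, 375, 1875]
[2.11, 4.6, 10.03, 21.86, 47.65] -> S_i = 2.11*2.18^i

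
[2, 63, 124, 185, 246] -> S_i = 2 + 61*i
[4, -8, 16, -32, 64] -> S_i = 4*-2^i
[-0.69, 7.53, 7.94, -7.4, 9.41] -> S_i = Random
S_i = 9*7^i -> [9, 63, 441, 3087, 21609]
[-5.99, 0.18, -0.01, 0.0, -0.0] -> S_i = -5.99*(-0.03)^i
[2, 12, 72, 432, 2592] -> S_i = 2*6^i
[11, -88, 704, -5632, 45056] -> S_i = 11*-8^i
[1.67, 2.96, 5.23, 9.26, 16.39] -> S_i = 1.67*1.77^i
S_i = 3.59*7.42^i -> [3.59, 26.64, 197.65, 1466.58, 10882.03]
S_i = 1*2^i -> [1, 2, 4, 8, 16]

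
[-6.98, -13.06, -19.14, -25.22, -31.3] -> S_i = -6.98 + -6.08*i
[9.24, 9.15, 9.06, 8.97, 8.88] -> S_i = 9.24*0.99^i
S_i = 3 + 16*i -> [3, 19, 35, 51, 67]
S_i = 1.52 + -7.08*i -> [1.52, -5.56, -12.64, -19.72, -26.8]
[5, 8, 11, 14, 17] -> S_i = 5 + 3*i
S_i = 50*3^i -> [50, 150, 450, 1350, 4050]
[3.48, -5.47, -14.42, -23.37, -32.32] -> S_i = 3.48 + -8.95*i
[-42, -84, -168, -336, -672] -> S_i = -42*2^i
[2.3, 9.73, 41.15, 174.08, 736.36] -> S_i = 2.30*4.23^i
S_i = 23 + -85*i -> [23, -62, -147, -232, -317]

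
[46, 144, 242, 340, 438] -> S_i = 46 + 98*i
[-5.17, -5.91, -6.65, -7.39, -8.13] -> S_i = -5.17 + -0.74*i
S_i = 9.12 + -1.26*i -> [9.12, 7.86, 6.6, 5.34, 4.08]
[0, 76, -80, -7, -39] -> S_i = Random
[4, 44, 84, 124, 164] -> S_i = 4 + 40*i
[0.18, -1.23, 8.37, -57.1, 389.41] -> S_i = 0.18*(-6.82)^i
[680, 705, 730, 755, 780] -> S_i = 680 + 25*i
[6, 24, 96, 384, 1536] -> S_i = 6*4^i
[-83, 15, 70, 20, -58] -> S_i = Random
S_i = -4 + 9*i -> [-4, 5, 14, 23, 32]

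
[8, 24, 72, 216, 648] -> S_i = 8*3^i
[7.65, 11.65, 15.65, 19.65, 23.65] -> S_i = 7.65 + 4.00*i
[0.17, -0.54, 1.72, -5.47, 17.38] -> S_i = 0.17*(-3.18)^i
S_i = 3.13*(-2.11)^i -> [3.13, -6.6, 13.94, -29.4, 62.04]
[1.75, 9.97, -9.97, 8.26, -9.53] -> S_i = Random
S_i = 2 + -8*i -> [2, -6, -14, -22, -30]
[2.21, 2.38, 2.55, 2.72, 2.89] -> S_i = 2.21 + 0.17*i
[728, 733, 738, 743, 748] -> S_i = 728 + 5*i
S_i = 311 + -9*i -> [311, 302, 293, 284, 275]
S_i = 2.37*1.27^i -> [2.37, 3.01, 3.82, 4.85, 6.17]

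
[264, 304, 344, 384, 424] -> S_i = 264 + 40*i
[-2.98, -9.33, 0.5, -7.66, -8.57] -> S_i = Random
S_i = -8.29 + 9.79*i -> [-8.29, 1.5, 11.29, 21.08, 30.87]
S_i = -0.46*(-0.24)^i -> [-0.46, 0.11, -0.03, 0.01, -0.0]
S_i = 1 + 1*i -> [1, 2, 3, 4, 5]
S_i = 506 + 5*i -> [506, 511, 516, 521, 526]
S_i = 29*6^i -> [29, 174, 1044, 6264, 37584]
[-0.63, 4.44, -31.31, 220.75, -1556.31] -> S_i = -0.63*(-7.05)^i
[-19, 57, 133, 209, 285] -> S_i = -19 + 76*i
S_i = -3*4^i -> [-3, -12, -48, -192, -768]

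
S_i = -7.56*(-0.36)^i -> [-7.56, 2.72, -0.98, 0.35, -0.13]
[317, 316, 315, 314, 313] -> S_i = 317 + -1*i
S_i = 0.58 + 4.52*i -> [0.58, 5.1, 9.62, 14.14, 18.66]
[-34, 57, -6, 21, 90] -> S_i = Random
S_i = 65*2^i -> [65, 130, 260, 520, 1040]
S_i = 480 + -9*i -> [480, 471, 462, 453, 444]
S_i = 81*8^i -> [81, 648, 5184, 41472, 331776]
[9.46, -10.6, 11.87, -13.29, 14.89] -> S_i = 9.46*(-1.12)^i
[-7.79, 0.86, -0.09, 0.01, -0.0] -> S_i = -7.79*(-0.11)^i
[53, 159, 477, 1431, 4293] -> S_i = 53*3^i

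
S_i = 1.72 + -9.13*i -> [1.72, -7.41, -16.54, -25.67, -34.8]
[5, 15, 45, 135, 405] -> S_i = 5*3^i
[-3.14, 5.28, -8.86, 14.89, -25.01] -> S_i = -3.14*(-1.68)^i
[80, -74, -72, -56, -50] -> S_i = Random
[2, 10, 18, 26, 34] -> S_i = 2 + 8*i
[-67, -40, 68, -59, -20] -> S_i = Random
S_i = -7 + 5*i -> [-7, -2, 3, 8, 13]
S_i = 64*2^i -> [64, 128, 256, 512, 1024]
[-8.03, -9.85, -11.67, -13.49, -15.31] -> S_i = -8.03 + -1.82*i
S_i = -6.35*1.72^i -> [-6.35, -10.92, -18.79, -32.31, -55.58]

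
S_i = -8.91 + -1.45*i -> [-8.91, -10.36, -11.81, -13.26, -14.71]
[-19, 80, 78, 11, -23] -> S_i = Random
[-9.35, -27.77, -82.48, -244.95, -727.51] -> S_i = -9.35*2.97^i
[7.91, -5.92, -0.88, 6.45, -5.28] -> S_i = Random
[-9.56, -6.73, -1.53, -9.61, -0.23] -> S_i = Random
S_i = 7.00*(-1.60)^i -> [7.0, -11.2, 17.92, -28.67, 45.88]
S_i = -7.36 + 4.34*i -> [-7.36, -3.02, 1.32, 5.66, 10.0]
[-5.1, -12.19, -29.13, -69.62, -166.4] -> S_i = -5.10*2.39^i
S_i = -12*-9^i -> [-12, 108, -972, 8748, -78732]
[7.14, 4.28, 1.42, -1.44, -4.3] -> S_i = 7.14 + -2.86*i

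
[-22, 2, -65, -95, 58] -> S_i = Random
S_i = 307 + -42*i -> [307, 265, 223, 181, 139]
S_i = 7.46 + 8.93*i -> [7.46, 16.39, 25.32, 34.25, 43.18]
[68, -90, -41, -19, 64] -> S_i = Random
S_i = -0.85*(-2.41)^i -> [-0.85, 2.05, -4.94, 11.9, -28.67]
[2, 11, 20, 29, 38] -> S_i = 2 + 9*i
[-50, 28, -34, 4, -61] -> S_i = Random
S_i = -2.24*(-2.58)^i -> [-2.24, 5.78, -14.91, 38.47, -99.25]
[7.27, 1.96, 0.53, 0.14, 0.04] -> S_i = 7.27*0.27^i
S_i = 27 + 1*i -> [27, 28, 29, 30, 31]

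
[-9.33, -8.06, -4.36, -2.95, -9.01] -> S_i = Random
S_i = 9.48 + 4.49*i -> [9.48, 13.97, 18.46, 22.95, 27.44]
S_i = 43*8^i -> [43, 344, 2752, 22016, 176128]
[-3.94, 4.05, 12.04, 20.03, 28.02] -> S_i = -3.94 + 7.99*i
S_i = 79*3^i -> [79, 237, 711, 2133, 6399]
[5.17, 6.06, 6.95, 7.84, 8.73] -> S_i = 5.17 + 0.89*i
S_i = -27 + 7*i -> [-27, -20, -13, -6, 1]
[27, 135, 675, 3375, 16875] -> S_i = 27*5^i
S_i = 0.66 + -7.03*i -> [0.66, -6.37, -13.4, -20.43, -27.46]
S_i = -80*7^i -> [-80, -560, -3920, -27440, -192080]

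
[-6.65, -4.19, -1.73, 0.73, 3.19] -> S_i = -6.65 + 2.46*i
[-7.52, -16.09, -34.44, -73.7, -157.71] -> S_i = -7.52*2.14^i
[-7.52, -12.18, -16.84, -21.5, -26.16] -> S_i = -7.52 + -4.66*i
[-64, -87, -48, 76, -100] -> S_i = Random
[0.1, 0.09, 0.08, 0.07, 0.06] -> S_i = 0.10*0.87^i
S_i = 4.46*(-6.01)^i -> [4.46, -26.8, 161.1, -968.18, 5818.79]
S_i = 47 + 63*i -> [47, 110, 173, 236, 299]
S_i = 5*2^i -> [5, 10, 20, 40, 80]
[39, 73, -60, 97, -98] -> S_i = Random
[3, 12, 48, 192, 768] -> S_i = 3*4^i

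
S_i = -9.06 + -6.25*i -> [-9.06, -15.31, -21.56, -27.81, -34.06]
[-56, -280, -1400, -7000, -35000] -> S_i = -56*5^i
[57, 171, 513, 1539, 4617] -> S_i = 57*3^i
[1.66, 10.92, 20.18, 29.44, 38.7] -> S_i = 1.66 + 9.26*i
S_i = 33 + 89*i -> [33, 122, 211, 300, 389]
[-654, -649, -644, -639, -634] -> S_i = -654 + 5*i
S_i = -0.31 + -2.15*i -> [-0.31, -2.46, -4.61, -6.76, -8.91]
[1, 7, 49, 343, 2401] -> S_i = 1*7^i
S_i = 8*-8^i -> [8, -64, 512, -4096, 32768]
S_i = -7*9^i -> [-7, -63, -567, -5103, -45927]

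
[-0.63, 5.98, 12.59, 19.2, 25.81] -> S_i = -0.63 + 6.61*i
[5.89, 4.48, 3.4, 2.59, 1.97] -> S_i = 5.89*0.76^i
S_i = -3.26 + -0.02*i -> [-3.26, -3.28, -3.3, -3.32, -3.34]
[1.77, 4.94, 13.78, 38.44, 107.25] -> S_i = 1.77*2.79^i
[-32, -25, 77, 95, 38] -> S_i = Random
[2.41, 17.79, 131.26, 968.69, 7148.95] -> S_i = 2.41*7.38^i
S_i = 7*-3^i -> [7, -21, 63, -189, 567]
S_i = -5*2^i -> [-5, -10, -20, -40, -80]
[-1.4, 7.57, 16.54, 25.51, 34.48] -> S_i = -1.40 + 8.97*i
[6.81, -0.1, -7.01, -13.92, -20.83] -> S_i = 6.81 + -6.91*i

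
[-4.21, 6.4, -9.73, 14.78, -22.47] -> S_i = -4.21*(-1.52)^i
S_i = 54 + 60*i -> [54, 114, 174, 234, 294]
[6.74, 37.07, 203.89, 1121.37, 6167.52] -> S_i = 6.74*5.50^i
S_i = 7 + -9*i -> [7, -2, -11, -20, -29]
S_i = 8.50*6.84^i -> [8.5, 58.14, 397.68, 2720.11, 18605.59]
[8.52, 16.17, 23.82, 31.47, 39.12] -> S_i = 8.52 + 7.65*i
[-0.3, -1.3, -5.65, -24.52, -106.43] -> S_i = -0.30*4.34^i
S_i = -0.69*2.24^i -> [-0.69, -1.55, -3.46, -7.76, -17.37]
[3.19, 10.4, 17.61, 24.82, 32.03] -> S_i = 3.19 + 7.21*i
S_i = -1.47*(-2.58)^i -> [-1.47, 3.79, -9.78, 25.25, -65.13]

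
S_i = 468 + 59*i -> [468, 527, 586, 645, 704]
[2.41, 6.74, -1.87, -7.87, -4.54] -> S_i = Random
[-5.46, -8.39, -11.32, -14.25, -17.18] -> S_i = -5.46 + -2.93*i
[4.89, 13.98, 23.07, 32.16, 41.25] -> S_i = 4.89 + 9.09*i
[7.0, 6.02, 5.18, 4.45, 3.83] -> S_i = 7.00*0.86^i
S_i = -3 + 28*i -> [-3, 25, 53, 81, 109]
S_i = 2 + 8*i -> [2, 10, 18, 26, 34]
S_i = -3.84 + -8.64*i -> [-3.84, -12.48, -21.12, -29.76, -38.4]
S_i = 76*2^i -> [76, 152, 304, 608, 1216]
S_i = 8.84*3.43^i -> [8.84, 30.32, 104.0, 356.73, 1223.57]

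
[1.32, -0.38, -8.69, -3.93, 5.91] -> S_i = Random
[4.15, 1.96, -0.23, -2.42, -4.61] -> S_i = 4.15 + -2.19*i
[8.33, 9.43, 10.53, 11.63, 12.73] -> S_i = 8.33 + 1.10*i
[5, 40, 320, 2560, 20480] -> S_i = 5*8^i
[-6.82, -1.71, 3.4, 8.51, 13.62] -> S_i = -6.82 + 5.11*i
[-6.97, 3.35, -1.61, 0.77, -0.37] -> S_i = -6.97*(-0.48)^i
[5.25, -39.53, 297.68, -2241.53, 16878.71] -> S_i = 5.25*(-7.53)^i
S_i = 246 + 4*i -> [246, 250, 254, 258, 262]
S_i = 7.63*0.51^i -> [7.63, 3.89, 1.98, 1.01, 0.52]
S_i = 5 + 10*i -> [5, 15, 25, 35, 45]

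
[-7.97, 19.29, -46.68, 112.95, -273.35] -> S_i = -7.97*(-2.42)^i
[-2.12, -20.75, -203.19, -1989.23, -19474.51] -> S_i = -2.12*9.79^i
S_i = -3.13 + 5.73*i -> [-3.13, 2.6, 8.33, 14.06, 19.79]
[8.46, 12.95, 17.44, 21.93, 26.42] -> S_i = 8.46 + 4.49*i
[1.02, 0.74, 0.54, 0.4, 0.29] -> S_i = 1.02*0.73^i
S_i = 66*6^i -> [66, 396, 2376, 14256, 85536]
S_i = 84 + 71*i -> [84, 155, 226, 297, 368]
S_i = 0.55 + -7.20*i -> [0.55, -6.65, -13.85, -21.05, -28.25]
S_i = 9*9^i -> [9, 81, 729, 6561, 59049]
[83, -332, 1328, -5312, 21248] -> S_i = 83*-4^i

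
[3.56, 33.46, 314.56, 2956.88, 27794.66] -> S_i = 3.56*9.40^i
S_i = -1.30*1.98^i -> [-1.3, -2.57, -5.1, -10.09, -19.98]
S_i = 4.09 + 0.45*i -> [4.09, 4.54, 4.99, 5.44, 5.89]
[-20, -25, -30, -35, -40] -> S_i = -20 + -5*i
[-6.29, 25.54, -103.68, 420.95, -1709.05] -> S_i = -6.29*(-4.06)^i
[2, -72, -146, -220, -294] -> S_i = 2 + -74*i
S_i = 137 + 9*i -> [137, 146, 155, 164, 173]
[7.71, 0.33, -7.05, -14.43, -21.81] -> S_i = 7.71 + -7.38*i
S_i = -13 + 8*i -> [-13, -5, 3, 11, 19]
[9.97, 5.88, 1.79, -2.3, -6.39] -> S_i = 9.97 + -4.09*i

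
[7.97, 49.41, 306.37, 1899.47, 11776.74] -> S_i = 7.97*6.20^i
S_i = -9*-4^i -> [-9, 36, -144, 576, -2304]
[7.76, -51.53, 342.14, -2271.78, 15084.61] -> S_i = 7.76*(-6.64)^i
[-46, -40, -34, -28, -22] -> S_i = -46 + 6*i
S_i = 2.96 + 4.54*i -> [2.96, 7.5, 12.04, 16.58, 21.12]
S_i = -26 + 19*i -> [-26, -7, 12, 31, 50]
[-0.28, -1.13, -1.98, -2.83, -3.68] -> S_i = -0.28 + -0.85*i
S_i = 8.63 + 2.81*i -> [8.63, 11.44, 14.25, 17.06, 19.87]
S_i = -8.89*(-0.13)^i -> [-8.89, 1.16, -0.15, 0.02, -0.0]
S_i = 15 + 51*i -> [15, 66, 117, 168, 219]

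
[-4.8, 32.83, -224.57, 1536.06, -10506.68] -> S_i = -4.80*(-6.84)^i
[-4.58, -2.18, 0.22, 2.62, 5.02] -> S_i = -4.58 + 2.40*i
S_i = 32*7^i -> [32, 224, 1568, 10976, 76832]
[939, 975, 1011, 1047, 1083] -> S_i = 939 + 36*i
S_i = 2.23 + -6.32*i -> [2.23, -4.09, -10.41, -16.73, -23.05]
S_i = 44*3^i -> [44, 132, 396, 1188, 3564]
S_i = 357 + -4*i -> [357, 353, 349, 345, 341]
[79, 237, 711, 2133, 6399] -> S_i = 79*3^i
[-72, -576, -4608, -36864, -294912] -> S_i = -72*8^i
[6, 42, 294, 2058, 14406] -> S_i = 6*7^i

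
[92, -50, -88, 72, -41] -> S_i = Random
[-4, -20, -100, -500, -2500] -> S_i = -4*5^i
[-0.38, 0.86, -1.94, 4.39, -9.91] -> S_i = -0.38*(-2.26)^i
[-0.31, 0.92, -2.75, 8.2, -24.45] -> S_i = -0.31*(-2.98)^i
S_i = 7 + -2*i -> [7, 5, 3, 1, -1]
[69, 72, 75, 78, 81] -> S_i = 69 + 3*i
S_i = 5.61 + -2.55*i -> [5.61, 3.06, 0.51, -2.04, -4.59]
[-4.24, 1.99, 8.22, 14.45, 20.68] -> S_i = -4.24 + 6.23*i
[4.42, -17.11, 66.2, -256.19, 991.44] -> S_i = 4.42*(-3.87)^i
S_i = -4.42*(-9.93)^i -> [-4.42, 43.89, -435.83, 4327.83, -42975.33]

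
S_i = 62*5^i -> [62, 310, 1550, 7750, 38750]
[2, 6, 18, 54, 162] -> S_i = 2*3^i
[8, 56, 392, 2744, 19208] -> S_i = 8*7^i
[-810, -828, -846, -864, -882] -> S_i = -810 + -18*i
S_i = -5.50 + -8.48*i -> [-5.5, -13.98, -22.46, -30.94, -39.42]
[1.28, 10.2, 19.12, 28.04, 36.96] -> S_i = 1.28 + 8.92*i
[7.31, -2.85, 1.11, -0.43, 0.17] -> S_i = 7.31*(-0.39)^i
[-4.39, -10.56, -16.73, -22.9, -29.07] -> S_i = -4.39 + -6.17*i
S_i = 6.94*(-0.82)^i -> [6.94, -5.69, 4.67, -3.83, 3.14]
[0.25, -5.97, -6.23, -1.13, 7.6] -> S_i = Random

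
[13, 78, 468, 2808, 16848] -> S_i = 13*6^i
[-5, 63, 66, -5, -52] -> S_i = Random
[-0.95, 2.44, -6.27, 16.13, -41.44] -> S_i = -0.95*(-2.57)^i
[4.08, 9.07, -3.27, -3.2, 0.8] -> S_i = Random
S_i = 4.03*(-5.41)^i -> [4.03, -21.8, 117.95, -638.11, 3452.19]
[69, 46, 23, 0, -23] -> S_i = 69 + -23*i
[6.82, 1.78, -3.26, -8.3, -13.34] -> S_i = 6.82 + -5.04*i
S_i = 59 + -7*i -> [59, 52, 45, 38, 31]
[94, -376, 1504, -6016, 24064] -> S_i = 94*-4^i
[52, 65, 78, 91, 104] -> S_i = 52 + 13*i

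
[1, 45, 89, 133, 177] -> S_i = 1 + 44*i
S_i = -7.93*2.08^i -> [-7.93, -16.49, -34.31, -71.36, -148.43]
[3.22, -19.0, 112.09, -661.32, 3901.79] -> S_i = 3.22*(-5.90)^i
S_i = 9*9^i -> [9, 81, 729, 6561, 59049]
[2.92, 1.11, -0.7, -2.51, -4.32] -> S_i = 2.92 + -1.81*i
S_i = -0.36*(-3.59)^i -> [-0.36, 1.29, -4.64, 16.66, -59.8]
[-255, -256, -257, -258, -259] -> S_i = -255 + -1*i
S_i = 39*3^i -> [39, 117, 351, 1053, 3159]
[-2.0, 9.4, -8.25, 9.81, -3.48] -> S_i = Random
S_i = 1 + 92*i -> [1, 93, 185, 277, 369]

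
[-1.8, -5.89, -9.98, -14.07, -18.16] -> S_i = -1.80 + -4.09*i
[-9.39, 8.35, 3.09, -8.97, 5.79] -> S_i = Random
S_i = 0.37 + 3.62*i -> [0.37, 3.99, 7.61, 11.23, 14.85]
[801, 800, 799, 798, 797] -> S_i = 801 + -1*i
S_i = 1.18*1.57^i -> [1.18, 1.85, 2.91, 4.57, 7.17]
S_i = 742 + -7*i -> [742, 735, 728, 721, 714]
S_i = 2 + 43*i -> [2, 45, 88, 131, 174]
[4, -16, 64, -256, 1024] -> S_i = 4*-4^i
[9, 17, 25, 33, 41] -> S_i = 9 + 8*i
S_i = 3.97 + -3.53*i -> [3.97, 0.44, -3.09, -6.62, -10.15]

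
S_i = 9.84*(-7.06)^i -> [9.84, -69.47, 490.46, -3462.65, 24446.34]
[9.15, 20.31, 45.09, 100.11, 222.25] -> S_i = 9.15*2.22^i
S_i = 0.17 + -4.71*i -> [0.17, -4.54, -9.25, -13.96, -18.67]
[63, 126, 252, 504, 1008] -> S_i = 63*2^i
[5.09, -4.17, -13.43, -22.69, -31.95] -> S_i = 5.09 + -9.26*i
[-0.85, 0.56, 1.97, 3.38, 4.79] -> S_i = -0.85 + 1.41*i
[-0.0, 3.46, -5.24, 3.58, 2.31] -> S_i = Random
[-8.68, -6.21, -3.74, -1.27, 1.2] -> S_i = -8.68 + 2.47*i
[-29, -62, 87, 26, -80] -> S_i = Random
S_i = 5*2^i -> [5, 10, 20, 40, 80]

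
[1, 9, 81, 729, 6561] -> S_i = 1*9^i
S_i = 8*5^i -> [8, 40, 200, 1000, 5000]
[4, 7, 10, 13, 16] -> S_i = 4 + 3*i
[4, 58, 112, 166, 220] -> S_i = 4 + 54*i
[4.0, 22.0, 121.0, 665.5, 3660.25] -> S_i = 4.00*5.50^i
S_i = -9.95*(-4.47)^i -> [-9.95, 44.48, -198.81, 888.68, -3972.4]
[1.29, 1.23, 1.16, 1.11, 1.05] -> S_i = 1.29*0.95^i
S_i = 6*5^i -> [6, 30, 150, 750, 3750]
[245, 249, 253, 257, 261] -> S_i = 245 + 4*i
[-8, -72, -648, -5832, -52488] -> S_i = -8*9^i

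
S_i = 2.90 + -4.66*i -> [2.9, -1.76, -6.42, -11.08, -15.74]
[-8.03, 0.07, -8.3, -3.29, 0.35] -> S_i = Random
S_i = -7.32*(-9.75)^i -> [-7.32, 71.37, -695.86, 6784.61, -66149.95]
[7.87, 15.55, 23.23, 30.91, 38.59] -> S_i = 7.87 + 7.68*i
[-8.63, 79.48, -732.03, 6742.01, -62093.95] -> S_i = -8.63*(-9.21)^i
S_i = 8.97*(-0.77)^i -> [8.97, -6.91, 5.32, -4.1, 3.15]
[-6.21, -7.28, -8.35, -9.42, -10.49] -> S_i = -6.21 + -1.07*i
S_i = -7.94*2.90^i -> [-7.94, -23.03, -66.78, -193.65, -561.58]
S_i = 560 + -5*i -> [560, 555, 550, 545, 540]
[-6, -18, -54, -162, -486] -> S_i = -6*3^i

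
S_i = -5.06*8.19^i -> [-5.06, -41.44, -339.41, -2779.73, -22765.97]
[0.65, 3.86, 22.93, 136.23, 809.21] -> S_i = 0.65*5.94^i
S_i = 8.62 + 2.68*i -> [8.62, 11.3, 13.98, 16.66, 19.34]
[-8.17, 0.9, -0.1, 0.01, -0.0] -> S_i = -8.17*(-0.11)^i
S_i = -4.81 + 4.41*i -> [-4.81, -0.4, 4.01, 8.42, 12.83]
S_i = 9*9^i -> [9, 81, 729, 6561, 59049]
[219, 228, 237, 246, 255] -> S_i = 219 + 9*i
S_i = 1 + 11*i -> [1, 12, 23, 34, 45]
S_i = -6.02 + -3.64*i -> [-6.02, -9.66, -13.3, -16.94, -20.58]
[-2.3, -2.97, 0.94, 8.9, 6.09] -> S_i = Random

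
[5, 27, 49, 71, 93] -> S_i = 5 + 22*i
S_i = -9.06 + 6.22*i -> [-9.06, -2.84, 3.38, 9.6, 15.82]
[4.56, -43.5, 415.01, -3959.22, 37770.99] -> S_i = 4.56*(-9.54)^i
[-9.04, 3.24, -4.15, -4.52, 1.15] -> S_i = Random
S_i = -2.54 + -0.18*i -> [-2.54, -2.72, -2.9, -3.08, -3.26]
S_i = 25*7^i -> [25, 175, 1225, 8575, 60025]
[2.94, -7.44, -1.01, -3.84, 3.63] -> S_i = Random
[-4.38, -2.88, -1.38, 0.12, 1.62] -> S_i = -4.38 + 1.50*i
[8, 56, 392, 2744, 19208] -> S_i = 8*7^i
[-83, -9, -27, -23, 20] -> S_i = Random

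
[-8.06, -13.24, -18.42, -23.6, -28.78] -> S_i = -8.06 + -5.18*i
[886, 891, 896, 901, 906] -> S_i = 886 + 5*i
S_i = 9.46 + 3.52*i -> [9.46, 12.98, 16.5, 20.02, 23.54]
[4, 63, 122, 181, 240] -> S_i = 4 + 59*i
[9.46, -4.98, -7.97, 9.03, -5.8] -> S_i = Random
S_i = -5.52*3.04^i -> [-5.52, -16.78, -51.01, -155.08, -471.45]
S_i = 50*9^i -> [50, 450, 4050, 36450, 328050]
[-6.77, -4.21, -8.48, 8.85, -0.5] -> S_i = Random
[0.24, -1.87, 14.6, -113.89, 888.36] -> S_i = 0.24*(-7.80)^i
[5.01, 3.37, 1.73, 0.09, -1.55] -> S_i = 5.01 + -1.64*i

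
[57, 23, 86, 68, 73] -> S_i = Random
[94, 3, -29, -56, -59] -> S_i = Random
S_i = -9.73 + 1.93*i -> [-9.73, -7.8, -5.87, -3.94, -2.01]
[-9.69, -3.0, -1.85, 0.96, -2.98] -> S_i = Random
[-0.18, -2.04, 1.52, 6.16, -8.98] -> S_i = Random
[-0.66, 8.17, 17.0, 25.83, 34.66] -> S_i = -0.66 + 8.83*i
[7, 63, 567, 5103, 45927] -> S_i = 7*9^i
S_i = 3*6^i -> [3, 18, 108, 648, 3888]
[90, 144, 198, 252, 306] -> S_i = 90 + 54*i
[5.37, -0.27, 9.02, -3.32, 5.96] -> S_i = Random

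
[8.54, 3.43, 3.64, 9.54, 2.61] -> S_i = Random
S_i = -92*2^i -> [-92, -184, -368, -736, -1472]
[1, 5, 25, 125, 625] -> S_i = 1*5^i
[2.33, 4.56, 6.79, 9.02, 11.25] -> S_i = 2.33 + 2.23*i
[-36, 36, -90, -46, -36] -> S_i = Random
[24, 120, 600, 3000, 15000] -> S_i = 24*5^i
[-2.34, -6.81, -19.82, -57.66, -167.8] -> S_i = -2.34*2.91^i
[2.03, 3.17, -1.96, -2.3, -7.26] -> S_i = Random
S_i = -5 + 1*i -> [-5, -4, -3, -2, -1]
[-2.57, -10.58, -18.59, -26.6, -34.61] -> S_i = -2.57 + -8.01*i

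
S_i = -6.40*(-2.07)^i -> [-6.4, 13.25, -27.42, 56.77, -117.51]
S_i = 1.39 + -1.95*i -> [1.39, -0.56, -2.51, -4.46, -6.41]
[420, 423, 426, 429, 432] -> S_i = 420 + 3*i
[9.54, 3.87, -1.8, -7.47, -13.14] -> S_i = 9.54 + -5.67*i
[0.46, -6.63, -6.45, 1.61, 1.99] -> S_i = Random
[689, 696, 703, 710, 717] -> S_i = 689 + 7*i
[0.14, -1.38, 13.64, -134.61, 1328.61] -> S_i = 0.14*(-9.87)^i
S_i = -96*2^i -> [-96, -192, -384, -768, -1536]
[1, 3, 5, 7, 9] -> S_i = 1 + 2*i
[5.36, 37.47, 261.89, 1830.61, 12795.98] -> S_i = 5.36*6.99^i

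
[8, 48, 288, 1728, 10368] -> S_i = 8*6^i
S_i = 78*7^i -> [78, 546, 3822, 26754, 187278]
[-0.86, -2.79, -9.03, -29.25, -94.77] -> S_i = -0.86*3.24^i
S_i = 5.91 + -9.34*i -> [5.91, -3.43, -12.77, -22.11, -31.45]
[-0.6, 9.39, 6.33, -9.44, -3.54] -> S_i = Random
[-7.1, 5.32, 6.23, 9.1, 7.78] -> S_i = Random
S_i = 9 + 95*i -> [9, 104, 199, 294, 389]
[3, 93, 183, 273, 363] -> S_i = 3 + 90*i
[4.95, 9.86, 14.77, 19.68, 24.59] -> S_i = 4.95 + 4.91*i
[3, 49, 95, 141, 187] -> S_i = 3 + 46*i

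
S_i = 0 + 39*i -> [0, 39, 78, 117, 156]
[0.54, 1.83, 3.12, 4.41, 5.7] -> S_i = 0.54 + 1.29*i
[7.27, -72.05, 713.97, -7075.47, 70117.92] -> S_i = 7.27*(-9.91)^i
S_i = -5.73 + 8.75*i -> [-5.73, 3.02, 11.77, 20.52, 29.27]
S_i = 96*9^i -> [96, 864, 7776, 69984, 629856]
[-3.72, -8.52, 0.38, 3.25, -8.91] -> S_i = Random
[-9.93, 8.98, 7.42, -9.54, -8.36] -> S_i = Random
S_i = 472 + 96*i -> [472, 568, 664, 760, 856]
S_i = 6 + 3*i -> [6, 9, 12, 15, 18]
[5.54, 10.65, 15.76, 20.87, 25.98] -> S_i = 5.54 + 5.11*i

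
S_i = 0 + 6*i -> [0, 6, 12, 18, 24]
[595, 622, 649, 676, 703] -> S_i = 595 + 27*i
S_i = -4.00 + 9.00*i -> [-4.0, 5.0, 14.0, 23.0, 32.0]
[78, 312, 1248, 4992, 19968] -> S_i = 78*4^i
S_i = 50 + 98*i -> [50, 148, 246, 344, 442]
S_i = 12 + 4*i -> [12, 16, 20, 24, 28]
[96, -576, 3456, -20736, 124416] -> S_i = 96*-6^i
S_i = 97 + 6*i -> [97, 103, 109, 115, 121]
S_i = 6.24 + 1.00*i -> [6.24, 7.24, 8.24, 9.24, 10.24]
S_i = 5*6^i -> [5, 30, 180, 1080, 6480]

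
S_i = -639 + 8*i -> [-639, -631, -623, -615, -607]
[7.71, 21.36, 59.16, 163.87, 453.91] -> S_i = 7.71*2.77^i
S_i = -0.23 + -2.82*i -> [-0.23, -3.05, -5.87, -8.69, -11.51]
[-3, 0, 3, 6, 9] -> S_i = -3 + 3*i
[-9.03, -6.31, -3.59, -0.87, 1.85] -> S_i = -9.03 + 2.72*i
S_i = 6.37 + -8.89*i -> [6.37, -2.52, -11.41, -20.3, -29.19]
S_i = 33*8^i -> [33, 264, 2112, 16896, 135168]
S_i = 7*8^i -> [7, 56, 448, 3584, 28672]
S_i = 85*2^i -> [85, 170, 340, 680, 1360]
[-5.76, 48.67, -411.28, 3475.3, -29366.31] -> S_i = -5.76*(-8.45)^i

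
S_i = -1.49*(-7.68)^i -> [-1.49, 11.44, -87.88, 674.95, -5183.6]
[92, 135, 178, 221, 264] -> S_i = 92 + 43*i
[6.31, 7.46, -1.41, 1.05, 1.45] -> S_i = Random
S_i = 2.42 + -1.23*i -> [2.42, 1.19, -0.04, -1.27, -2.5]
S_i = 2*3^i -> [2, 6, 18, 54, 162]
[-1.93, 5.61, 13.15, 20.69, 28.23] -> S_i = -1.93 + 7.54*i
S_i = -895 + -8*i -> [-895, -903, -911, -919, -927]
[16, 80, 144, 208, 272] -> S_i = 16 + 64*i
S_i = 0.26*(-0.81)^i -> [0.26, -0.21, 0.17, -0.14, 0.11]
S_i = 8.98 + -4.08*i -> [8.98, 4.9, 0.82, -3.26, -7.34]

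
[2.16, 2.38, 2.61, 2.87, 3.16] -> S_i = 2.16*1.10^i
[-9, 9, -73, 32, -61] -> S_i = Random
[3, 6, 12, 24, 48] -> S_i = 3*2^i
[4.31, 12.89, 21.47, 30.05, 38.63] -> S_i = 4.31 + 8.58*i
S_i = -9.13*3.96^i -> [-9.13, -36.15, -143.17, -566.97, -2245.18]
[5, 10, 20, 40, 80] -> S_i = 5*2^i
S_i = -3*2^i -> [-3, -6, -12, -24, -48]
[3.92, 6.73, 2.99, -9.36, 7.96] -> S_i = Random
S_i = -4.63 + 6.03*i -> [-4.63, 1.4, 7.43, 13.46, 19.49]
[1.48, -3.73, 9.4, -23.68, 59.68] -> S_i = 1.48*(-2.52)^i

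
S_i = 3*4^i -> [3, 12, 48, 192, 768]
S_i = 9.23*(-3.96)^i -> [9.23, -36.55, 144.74, -573.18, 2269.77]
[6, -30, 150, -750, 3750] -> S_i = 6*-5^i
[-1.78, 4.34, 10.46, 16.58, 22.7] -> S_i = -1.78 + 6.12*i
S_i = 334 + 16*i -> [334, 350, 366, 382, 398]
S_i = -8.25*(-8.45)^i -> [-8.25, 69.71, -589.07, 4977.65, -42061.12]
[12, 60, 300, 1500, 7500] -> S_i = 12*5^i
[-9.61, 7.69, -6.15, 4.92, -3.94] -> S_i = -9.61*(-0.80)^i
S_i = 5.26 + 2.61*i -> [5.26, 7.87, 10.48, 13.09, 15.7]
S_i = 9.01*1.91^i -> [9.01, 17.21, 32.87, 62.78, 119.91]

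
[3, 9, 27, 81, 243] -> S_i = 3*3^i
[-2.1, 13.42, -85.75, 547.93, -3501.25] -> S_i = -2.10*(-6.39)^i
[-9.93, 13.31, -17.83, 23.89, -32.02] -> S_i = -9.93*(-1.34)^i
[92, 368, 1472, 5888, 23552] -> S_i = 92*4^i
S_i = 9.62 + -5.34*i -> [9.62, 4.28, -1.06, -6.4, -11.74]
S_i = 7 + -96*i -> [7, -89, -185, -281, -377]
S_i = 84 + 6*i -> [84, 90, 96, 102, 108]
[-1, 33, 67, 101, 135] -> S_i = -1 + 34*i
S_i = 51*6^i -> [51, 306, 1836, 11016, 66096]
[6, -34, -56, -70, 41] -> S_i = Random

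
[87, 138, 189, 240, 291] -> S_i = 87 + 51*i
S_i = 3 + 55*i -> [3, 58, 113, 168, 223]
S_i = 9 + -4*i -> [9, 5, 1, -3, -7]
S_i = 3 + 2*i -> [3, 5, 7, 9, 11]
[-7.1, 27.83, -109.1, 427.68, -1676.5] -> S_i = -7.10*(-3.92)^i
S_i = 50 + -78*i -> [50, -28, -106, -184, -262]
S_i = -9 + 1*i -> [-9, -8, -7, -6, -5]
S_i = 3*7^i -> [3, 21, 147, 1029, 7203]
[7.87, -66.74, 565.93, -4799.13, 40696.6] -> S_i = 7.87*(-8.48)^i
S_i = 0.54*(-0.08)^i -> [0.54, -0.04, 0.0, -0.0, 0.0]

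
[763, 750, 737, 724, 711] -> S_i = 763 + -13*i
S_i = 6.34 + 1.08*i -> [6.34, 7.42, 8.5, 9.58, 10.66]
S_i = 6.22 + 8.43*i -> [6.22, 14.65, 23.08, 31.51, 39.94]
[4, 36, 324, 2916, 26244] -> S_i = 4*9^i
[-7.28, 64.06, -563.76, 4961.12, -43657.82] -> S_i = -7.28*(-8.80)^i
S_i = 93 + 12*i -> [93, 105, 117, 129, 141]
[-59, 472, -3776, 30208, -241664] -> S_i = -59*-8^i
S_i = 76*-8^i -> [76, -608, 4864, -38912, 311296]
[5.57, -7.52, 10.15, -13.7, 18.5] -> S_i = 5.57*(-1.35)^i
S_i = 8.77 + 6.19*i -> [8.77, 14.96, 21.15, 27.34, 33.53]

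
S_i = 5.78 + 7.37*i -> [5.78, 13.15, 20.52, 27.89, 35.26]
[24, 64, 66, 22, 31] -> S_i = Random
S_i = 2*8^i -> [2, 16, 128, 1024, 8192]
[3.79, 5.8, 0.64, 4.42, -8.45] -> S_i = Random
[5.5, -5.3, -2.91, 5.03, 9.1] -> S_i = Random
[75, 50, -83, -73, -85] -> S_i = Random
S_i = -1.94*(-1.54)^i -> [-1.94, 2.99, -4.6, 7.09, -10.91]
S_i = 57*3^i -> [57, 171, 513, 1539, 4617]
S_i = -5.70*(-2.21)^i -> [-5.7, 12.6, -27.84, 61.53, -135.97]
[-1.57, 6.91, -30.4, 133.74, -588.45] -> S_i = -1.57*(-4.40)^i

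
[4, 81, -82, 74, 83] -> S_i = Random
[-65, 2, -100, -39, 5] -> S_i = Random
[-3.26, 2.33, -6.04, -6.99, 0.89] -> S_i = Random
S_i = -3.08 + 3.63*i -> [-3.08, 0.55, 4.18, 7.81, 11.44]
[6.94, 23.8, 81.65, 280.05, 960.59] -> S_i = 6.94*3.43^i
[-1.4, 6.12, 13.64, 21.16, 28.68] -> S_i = -1.40 + 7.52*i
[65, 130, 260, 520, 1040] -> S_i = 65*2^i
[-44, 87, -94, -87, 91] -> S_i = Random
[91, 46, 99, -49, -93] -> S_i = Random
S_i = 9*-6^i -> [9, -54, 324, -1944, 11664]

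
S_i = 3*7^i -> [3, 21, 147, 1029, 7203]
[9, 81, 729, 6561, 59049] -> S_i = 9*9^i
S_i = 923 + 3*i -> [923, 926, 929, 932, 935]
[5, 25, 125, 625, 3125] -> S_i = 5*5^i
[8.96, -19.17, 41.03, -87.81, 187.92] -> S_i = 8.96*(-2.14)^i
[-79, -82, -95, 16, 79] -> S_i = Random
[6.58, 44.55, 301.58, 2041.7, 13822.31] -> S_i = 6.58*6.77^i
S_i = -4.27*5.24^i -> [-4.27, -22.37, -117.24, -614.36, -3219.24]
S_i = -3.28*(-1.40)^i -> [-3.28, 4.59, -6.43, 9.0, -12.6]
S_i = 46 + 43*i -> [46, 89, 132, 175, 218]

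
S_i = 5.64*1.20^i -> [5.64, 6.77, 8.12, 9.75, 11.7]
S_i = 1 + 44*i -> [1, 45, 89, 133, 177]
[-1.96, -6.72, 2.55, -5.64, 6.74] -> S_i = Random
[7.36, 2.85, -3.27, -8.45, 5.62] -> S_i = Random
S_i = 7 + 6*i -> [7, 13, 19, 25, 31]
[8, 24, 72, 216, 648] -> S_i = 8*3^i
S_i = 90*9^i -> [90, 810, 7290, 65610, 590490]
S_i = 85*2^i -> [85, 170, 340, 680, 1360]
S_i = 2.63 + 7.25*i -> [2.63, 9.88, 17.13, 24.38, 31.63]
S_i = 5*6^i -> [5, 30, 180, 1080, 6480]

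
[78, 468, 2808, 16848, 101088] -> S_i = 78*6^i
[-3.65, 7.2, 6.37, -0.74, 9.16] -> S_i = Random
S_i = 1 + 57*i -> [1, 58, 115, 172, 229]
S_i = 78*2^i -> [78, 156, 312, 624, 1248]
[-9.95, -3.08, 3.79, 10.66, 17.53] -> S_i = -9.95 + 6.87*i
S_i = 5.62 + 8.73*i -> [5.62, 14.35, 23.08, 31.81, 40.54]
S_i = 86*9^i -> [86, 774, 6966, 62694, 564246]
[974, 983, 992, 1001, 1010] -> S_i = 974 + 9*i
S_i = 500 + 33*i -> [500, 533, 566, 599, 632]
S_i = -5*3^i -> [-5, -15, -45, -135, -405]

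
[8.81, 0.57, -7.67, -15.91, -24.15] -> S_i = 8.81 + -8.24*i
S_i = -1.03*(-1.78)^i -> [-1.03, 1.83, -3.26, 5.81, -10.34]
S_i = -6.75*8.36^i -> [-6.75, -56.43, -471.75, -3943.87, -32970.75]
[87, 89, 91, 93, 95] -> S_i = 87 + 2*i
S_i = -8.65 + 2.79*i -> [-8.65, -5.86, -3.07, -0.28, 2.51]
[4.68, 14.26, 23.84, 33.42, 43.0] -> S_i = 4.68 + 9.58*i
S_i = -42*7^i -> [-42, -294, -2058, -14406, -100842]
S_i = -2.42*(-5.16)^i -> [-2.42, 12.49, -64.43, 332.48, -1715.59]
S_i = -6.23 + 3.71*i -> [-6.23, -2.52, 1.19, 4.9, 8.61]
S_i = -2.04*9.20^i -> [-2.04, -18.77, -172.67, -1588.52, -14614.42]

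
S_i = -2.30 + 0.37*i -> [-2.3, -1.93, -1.56, -1.19, -0.82]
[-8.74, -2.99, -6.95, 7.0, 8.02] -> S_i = Random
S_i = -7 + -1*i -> [-7, -8, -9, -10, -11]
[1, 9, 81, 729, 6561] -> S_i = 1*9^i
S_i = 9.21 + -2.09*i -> [9.21, 7.12, 5.03, 2.94, 0.85]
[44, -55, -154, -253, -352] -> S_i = 44 + -99*i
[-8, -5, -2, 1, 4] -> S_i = -8 + 3*i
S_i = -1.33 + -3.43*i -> [-1.33, -4.76, -8.19, -11.62, -15.05]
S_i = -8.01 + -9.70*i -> [-8.01, -17.71, -27.41, -37.11, -46.81]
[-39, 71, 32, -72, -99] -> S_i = Random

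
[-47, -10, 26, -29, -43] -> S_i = Random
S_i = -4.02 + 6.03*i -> [-4.02, 2.01, 8.04, 14.07, 20.1]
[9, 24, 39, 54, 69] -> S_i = 9 + 15*i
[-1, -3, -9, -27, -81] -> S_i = -1*3^i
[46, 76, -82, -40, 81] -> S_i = Random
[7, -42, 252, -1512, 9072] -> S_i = 7*-6^i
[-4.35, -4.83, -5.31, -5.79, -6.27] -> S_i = -4.35 + -0.48*i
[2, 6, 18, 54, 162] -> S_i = 2*3^i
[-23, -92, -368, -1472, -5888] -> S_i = -23*4^i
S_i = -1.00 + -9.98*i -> [-1.0, -10.98, -20.96, -30.94, -40.92]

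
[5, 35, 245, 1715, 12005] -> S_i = 5*7^i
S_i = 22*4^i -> [22, 88, 352, 1408, 5632]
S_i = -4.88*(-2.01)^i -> [-4.88, 9.81, -19.72, 39.63, -79.65]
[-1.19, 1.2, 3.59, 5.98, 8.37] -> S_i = -1.19 + 2.39*i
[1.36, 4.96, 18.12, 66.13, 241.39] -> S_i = 1.36*3.65^i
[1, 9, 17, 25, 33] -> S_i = 1 + 8*i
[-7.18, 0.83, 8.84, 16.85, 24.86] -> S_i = -7.18 + 8.01*i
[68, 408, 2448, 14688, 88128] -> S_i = 68*6^i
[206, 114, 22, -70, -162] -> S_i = 206 + -92*i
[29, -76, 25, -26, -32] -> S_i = Random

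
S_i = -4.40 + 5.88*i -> [-4.4, 1.48, 7.36, 13.24, 19.12]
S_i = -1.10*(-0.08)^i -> [-1.1, 0.09, -0.01, 0.0, -0.0]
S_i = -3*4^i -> [-3, -12, -48, -192, -768]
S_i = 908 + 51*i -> [908, 959, 1010, 1061, 1112]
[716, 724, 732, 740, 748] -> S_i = 716 + 8*i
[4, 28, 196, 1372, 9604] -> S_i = 4*7^i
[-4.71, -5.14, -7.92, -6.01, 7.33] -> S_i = Random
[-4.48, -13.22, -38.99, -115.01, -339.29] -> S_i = -4.48*2.95^i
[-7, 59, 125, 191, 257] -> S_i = -7 + 66*i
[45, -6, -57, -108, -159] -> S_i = 45 + -51*i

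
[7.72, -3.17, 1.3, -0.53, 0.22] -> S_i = 7.72*(-0.41)^i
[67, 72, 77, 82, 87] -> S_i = 67 + 5*i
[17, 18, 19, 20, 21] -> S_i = 17 + 1*i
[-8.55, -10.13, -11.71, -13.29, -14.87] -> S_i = -8.55 + -1.58*i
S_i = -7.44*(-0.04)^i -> [-7.44, 0.3, -0.01, 0.0, -0.0]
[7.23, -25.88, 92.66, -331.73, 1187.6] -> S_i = 7.23*(-3.58)^i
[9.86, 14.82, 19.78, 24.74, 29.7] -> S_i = 9.86 + 4.96*i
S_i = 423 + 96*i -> [423, 519, 615, 711, 807]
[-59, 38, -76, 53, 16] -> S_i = Random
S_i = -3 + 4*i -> [-3, 1, 5, 9, 13]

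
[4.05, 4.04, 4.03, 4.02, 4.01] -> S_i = 4.05 + -0.01*i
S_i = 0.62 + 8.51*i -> [0.62, 9.13, 17.64, 26.15, 34.66]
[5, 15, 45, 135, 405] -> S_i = 5*3^i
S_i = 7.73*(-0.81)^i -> [7.73, -6.26, 5.07, -4.11, 3.33]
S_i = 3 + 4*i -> [3, 7, 11, 15, 19]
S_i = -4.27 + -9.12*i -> [-4.27, -13.39, -22.51, -31.63, -40.75]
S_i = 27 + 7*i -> [27, 34, 41, 48, 55]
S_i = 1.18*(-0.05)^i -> [1.18, -0.06, 0.0, -0.0, 0.0]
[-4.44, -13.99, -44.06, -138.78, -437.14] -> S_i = -4.44*3.15^i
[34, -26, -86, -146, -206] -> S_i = 34 + -60*i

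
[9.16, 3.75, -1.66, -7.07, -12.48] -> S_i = 9.16 + -5.41*i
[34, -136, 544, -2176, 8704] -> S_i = 34*-4^i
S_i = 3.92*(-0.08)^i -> [3.92, -0.31, 0.03, -0.0, 0.0]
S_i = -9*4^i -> [-9, -36, -144, -576, -2304]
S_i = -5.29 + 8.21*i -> [-5.29, 2.92, 11.13, 19.34, 27.55]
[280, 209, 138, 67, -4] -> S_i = 280 + -71*i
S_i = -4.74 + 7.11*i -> [-4.74, 2.37, 9.48, 16.59, 23.7]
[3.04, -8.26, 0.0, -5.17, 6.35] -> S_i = Random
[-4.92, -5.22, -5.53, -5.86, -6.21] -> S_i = -4.92*1.06^i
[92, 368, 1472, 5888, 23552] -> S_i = 92*4^i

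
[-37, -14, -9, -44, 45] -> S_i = Random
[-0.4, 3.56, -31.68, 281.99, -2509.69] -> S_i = -0.40*(-8.90)^i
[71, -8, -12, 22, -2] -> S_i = Random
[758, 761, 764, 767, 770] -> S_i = 758 + 3*i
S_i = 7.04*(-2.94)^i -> [7.04, -20.7, 60.85, -178.9, 525.97]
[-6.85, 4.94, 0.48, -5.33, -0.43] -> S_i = Random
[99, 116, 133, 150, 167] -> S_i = 99 + 17*i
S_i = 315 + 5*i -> [315, 320, 325, 330, 335]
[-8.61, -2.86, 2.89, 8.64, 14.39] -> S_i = -8.61 + 5.75*i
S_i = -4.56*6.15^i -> [-4.56, -28.04, -172.47, -1060.69, -6523.27]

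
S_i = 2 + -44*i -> [2, -42, -86, -130, -174]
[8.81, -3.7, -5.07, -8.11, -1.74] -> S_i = Random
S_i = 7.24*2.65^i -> [7.24, 19.19, 50.84, 134.73, 357.04]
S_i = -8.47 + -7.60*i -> [-8.47, -16.07, -23.67, -31.27, -38.87]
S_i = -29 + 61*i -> [-29, 32, 93, 154, 215]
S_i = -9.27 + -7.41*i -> [-9.27, -16.68, -24.09, -31.5, -38.91]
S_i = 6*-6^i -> [6, -36, 216, -1296, 7776]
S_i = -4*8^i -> [-4, -32, -256, -2048, -16384]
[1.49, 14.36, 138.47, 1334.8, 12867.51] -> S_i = 1.49*9.64^i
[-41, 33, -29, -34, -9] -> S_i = Random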